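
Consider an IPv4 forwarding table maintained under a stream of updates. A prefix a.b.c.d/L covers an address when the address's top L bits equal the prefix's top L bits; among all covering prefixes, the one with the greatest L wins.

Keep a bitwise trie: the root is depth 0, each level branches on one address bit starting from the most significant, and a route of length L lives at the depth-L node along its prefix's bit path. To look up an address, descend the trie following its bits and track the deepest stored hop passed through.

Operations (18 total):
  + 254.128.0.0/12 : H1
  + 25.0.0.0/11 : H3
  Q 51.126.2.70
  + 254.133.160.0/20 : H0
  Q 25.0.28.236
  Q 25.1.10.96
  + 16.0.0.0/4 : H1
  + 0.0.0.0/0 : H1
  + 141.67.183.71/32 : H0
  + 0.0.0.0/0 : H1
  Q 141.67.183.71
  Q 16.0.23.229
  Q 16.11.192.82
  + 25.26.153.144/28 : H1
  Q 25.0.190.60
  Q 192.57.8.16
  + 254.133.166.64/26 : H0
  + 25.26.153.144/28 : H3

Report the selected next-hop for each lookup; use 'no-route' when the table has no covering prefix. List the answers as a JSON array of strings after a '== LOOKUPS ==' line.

Process each operation:
  add 254.128.0.0/12 -> H1 at depth 12
  add 25.0.0.0/11 -> H3 at depth 11
  Q 51.126.2.70: descend 00 ; hops seen [∅] ; pick no-route
  add 254.133.160.0/20 -> H0 at depth 20
  Q 25.0.28.236: descend 00011001000 ; hops seen [H3] ; pick H3
  Q 25.1.10.96: descend 00011001000 ; hops seen [H3] ; pick H3
  add 16.0.0.0/4 -> H1 at depth 4
  add 0.0.0.0/0 -> H1 at depth 0
  add 141.67.183.71/32 -> H0 at depth 32
  add 0.0.0.0/0 -> H1 at depth 0
  Q 141.67.183.71: descend 10001101010000111011011101000111 ; hops seen [H1,H0] ; pick H0
  Q 16.0.23.229: descend 0001 ; hops seen [H1,H1] ; pick H1
  Q 16.11.192.82: descend 0001 ; hops seen [H1,H1] ; pick H1
  add 25.26.153.144/28 -> H1 at depth 28
  Q 25.0.190.60: descend 00011001000 ; hops seen [H1,H1,H3] ; pick H3
  Q 192.57.8.16: descend 11 ; hops seen [H1] ; pick H1
  add 254.133.166.64/26 -> H0 at depth 26
  add 25.26.153.144/28 -> H3 at depth 28

== LOOKUPS ==
["no-route","H3","H3","H0","H1","H1","H3","H1"]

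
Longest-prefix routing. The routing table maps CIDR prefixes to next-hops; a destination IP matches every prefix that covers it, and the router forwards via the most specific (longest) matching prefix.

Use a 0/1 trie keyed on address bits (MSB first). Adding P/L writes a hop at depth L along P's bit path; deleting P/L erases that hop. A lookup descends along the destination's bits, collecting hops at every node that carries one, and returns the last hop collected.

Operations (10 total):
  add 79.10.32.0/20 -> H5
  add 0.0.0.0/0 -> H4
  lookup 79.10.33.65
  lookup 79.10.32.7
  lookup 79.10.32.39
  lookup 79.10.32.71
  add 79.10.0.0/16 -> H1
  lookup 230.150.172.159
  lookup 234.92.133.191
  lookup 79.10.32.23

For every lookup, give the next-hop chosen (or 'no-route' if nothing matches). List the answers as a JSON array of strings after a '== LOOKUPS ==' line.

Process each operation:
  + 79.10.32.0/20 (H5) depth=20
  + 0.0.0.0/0 (H4) depth=0
  Q 79.10.33.65: descend 01001111000010100010 ; hops seen [H4,H5] ; pick H5
  Q 79.10.32.7: descend 01001111000010100010 ; hops seen [H4,H5] ; pick H5
  Q 79.10.32.39: descend 01001111000010100010 ; hops seen [H4,H5] ; pick H5
  Q 79.10.32.71: descend 01001111000010100010 ; hops seen [H4,H5] ; pick H5
  + 79.10.0.0/16 (H1) depth=16
  Q 230.150.172.159: descend ε ; hops seen [H4] ; pick H4
  Q 234.92.133.191: descend ε ; hops seen [H4] ; pick H4
  Q 79.10.32.23: descend 01001111000010100010 ; hops seen [H4,H1,H5] ; pick H5

== LOOKUPS ==
["H5","H5","H5","H5","H4","H4","H5"]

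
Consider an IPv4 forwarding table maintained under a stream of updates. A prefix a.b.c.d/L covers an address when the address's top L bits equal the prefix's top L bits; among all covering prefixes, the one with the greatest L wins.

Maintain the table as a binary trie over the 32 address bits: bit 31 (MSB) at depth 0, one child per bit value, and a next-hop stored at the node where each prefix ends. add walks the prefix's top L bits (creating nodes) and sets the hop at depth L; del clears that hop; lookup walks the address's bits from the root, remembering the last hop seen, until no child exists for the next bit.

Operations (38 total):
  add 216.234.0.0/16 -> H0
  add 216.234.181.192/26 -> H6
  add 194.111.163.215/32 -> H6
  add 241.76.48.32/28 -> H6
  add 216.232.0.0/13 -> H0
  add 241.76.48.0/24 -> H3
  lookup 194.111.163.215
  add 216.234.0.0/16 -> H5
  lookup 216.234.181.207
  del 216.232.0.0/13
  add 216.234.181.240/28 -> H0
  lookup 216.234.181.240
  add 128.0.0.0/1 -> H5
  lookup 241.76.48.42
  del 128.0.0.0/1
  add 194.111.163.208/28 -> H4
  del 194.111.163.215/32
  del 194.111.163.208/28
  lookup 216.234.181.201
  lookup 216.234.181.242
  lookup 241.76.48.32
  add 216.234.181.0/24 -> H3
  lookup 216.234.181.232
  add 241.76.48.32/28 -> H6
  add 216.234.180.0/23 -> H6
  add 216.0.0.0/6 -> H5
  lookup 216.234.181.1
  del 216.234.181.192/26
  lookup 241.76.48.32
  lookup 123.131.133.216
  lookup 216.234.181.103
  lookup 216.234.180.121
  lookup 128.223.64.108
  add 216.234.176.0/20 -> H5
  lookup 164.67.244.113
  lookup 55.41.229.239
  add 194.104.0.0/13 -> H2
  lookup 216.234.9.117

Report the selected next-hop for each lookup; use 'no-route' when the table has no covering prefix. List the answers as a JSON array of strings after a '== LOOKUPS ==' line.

Process each operation:
  + 216.234.0.0/16 (H0) depth=16
  + 216.234.181.192/26 (H6) depth=26
  + 194.111.163.215/32 (H6) depth=32
  + 241.76.48.32/28 (H6) depth=28
  + 216.232.0.0/13 (H0) depth=13
  + 241.76.48.0/24 (H3) depth=24
  ? 194.111.163.215  path d0:-→d1:-→d2:-→d3:-→d4:-→d5:-→d6:-→d7:-→d8:-→d9:-→d10:-→d11:-→d12:-→d13:-→d14:-→d15:-→d16:-→d17:-→d18:-→d19:-→d20:-→d21:-→d22:-→d23:-→d24:-→d25:-→d26:-→d27:-→d28:-→d29:-→d30:-→d31:-→d32:H6  best=H6
  + 216.234.0.0/16 (H5) depth=16
  ? 216.234.181.207  path d0:-→d1:-→d2:-→d3:-→d4:-→d5:-→d6:-→d7:-→d8:-→d9:-→d10:-→d11:-→d12:-→d13:H0→d14:-→d15:-→d16:H5→d17:-→d18:-→d19:-→d20:-→d21:-→d22:-→d23:-→d24:-→d25:-→d26:H6  best=H6
  del 216.232.0.0/13 (clear depth 13)
  + 216.234.181.240/28 (H0) depth=28
  ? 216.234.181.240  path d0:-→d1:-→d2:-→d3:-→d4:-→d5:-→d6:-→d7:-→d8:-→d9:-→d10:-→d11:-→d12:-→d13:-→d14:-→d15:-→d16:H5→d17:-→d18:-→d19:-→d20:-→d21:-→d22:-→d23:-→d24:-→d25:-→d26:H6→d27:-→d28:H0  best=H0
  + 128.0.0.0/1 (H5) depth=1
  ? 241.76.48.42  path d0:-→d1:H5→d2:-→d3:-→d4:-→d5:-→d6:-→d7:-→d8:-→d9:-→d10:-→d11:-→d12:-→d13:-→d14:-→d15:-→d16:-→d17:-→d18:-→d19:-→d20:-→d21:-→d22:-→d23:-→d24:H3→d25:-→d26:-→d27:-→d28:H6  best=H6
  del 128.0.0.0/1 (clear depth 1)
  + 194.111.163.208/28 (H4) depth=28
  del 194.111.163.215/32 (clear depth 32)
  del 194.111.163.208/28 (clear depth 28)
  ? 216.234.181.201  path d0:-→d1:-→d2:-→d3:-→d4:-→d5:-→d6:-→d7:-→d8:-→d9:-→d10:-→d11:-→d12:-→d13:-→d14:-→d15:-→d16:H5→d17:-→d18:-→d19:-→d20:-→d21:-→d22:-→d23:-→d24:-→d25:-→d26:H6  best=H6
  ? 216.234.181.242  path d0:-→d1:-→d2:-→d3:-→d4:-→d5:-→d6:-→d7:-→d8:-→d9:-→d10:-→d11:-→d12:-→d13:-→d14:-→d15:-→d16:H5→d17:-→d18:-→d19:-→d20:-→d21:-→d22:-→d23:-→d24:-→d25:-→d26:H6→d27:-→d28:H0  best=H0
  ? 241.76.48.32  path d0:-→d1:-→d2:-→d3:-→d4:-→d5:-→d6:-→d7:-→d8:-→d9:-→d10:-→d11:-→d12:-→d13:-→d14:-→d15:-→d16:-→d17:-→d18:-→d19:-→d20:-→d21:-→d22:-→d23:-→d24:H3→d25:-→d26:-→d27:-→d28:H6  best=H6
  + 216.234.181.0/24 (H3) depth=24
  ? 216.234.181.232  path d0:-→d1:-→d2:-→d3:-→d4:-→d5:-→d6:-→d7:-→d8:-→d9:-→d10:-→d11:-→d12:-→d13:-→d14:-→d15:-→d16:H5→d17:-→d18:-→d19:-→d20:-→d21:-→d22:-→d23:-→d24:H3→d25:-→d26:H6→d27:-  best=H6
  + 241.76.48.32/28 (H6) depth=28
  + 216.234.180.0/23 (H6) depth=23
  + 216.0.0.0/6 (H5) depth=6
  ? 216.234.181.1  path d0:-→d1:-→d2:-→d3:-→d4:-→d5:-→d6:H5→d7:-→d8:-→d9:-→d10:-→d11:-→d12:-→d13:-→d14:-→d15:-→d16:H5→d17:-→d18:-→d19:-→d20:-→d21:-→d22:-→d23:H6→d24:H3  best=H3
  del 216.234.181.192/26 (clear depth 26)
  ? 241.76.48.32  path d0:-→d1:-→d2:-→d3:-→d4:-→d5:-→d6:-→d7:-→d8:-→d9:-→d10:-→d11:-→d12:-→d13:-→d14:-→d15:-→d16:-→d17:-→d18:-→d19:-→d20:-→d21:-→d22:-→d23:-→d24:H3→d25:-→d26:-→d27:-→d28:H6  best=H6
  ? 123.131.133.216  path d0:-  best=no-route
  ? 216.234.181.103  path d0:-→d1:-→d2:-→d3:-→d4:-→d5:-→d6:H5→d7:-→d8:-→d9:-→d10:-→d11:-→d12:-→d13:-→d14:-→d15:-→d16:H5→d17:-→d18:-→d19:-→d20:-→d21:-→d22:-→d23:H6→d24:H3  best=H3
  ? 216.234.180.121  path d0:-→d1:-→d2:-→d3:-→d4:-→d5:-→d6:H5→d7:-→d8:-→d9:-→d10:-→d11:-→d12:-→d13:-→d14:-→d15:-→d16:H5→d17:-→d18:-→d19:-→d20:-→d21:-→d22:-→d23:H6  best=H6
  ? 128.223.64.108  path d0:-→d1:-  best=no-route
  + 216.234.176.0/20 (H5) depth=20
  ? 164.67.244.113  path d0:-→d1:-  best=no-route
  ? 55.41.229.239  path d0:-  best=no-route
  + 194.104.0.0/13 (H2) depth=13
  ? 216.234.9.117  path d0:-→d1:-→d2:-→d3:-→d4:-→d5:-→d6:H5→d7:-→d8:-→d9:-→d10:-→d11:-→d12:-→d13:-→d14:-→d15:-→d16:H5  best=H5

== LOOKUPS ==
["H6","H6","H0","H6","H6","H0","H6","H6","H3","H6","no-route","H3","H6","no-route","no-route","no-route","H5"]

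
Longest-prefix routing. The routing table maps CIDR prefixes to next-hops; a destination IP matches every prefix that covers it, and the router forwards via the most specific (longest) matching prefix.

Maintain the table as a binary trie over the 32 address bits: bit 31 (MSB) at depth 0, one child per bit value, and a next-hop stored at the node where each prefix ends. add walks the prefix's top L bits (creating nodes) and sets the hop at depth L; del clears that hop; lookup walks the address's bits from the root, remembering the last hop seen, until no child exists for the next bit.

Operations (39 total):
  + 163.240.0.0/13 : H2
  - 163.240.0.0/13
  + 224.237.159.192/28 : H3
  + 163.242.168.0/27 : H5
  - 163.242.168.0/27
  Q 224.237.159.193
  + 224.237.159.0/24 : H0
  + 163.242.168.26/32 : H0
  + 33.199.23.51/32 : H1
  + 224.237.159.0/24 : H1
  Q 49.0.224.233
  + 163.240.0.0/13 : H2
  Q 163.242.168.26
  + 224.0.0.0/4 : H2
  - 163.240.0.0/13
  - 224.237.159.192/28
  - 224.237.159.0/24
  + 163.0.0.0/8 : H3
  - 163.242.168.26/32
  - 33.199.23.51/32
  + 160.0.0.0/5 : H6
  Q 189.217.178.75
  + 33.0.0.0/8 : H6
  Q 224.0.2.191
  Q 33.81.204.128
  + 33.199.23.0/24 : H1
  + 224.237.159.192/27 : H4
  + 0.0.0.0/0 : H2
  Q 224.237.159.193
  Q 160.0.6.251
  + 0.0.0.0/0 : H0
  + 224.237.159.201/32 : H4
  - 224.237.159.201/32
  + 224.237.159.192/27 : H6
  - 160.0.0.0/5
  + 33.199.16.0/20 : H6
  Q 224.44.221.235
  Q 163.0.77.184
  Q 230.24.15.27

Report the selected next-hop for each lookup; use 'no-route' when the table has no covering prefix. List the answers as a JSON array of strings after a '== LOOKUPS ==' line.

Trace:
  add 163.240.0.0/13 -> H2 at depth 13
  del 163.240.0.0/13 (clear depth 13)
  add 224.237.159.192/28 -> H3 at depth 28
  add 163.242.168.0/27 -> H5 at depth 27
  del 163.242.168.0/27 (clear depth 27)
  ? 224.237.159.193  path d0:-→d1:-→d2:-→d3:-→d4:-→d5:-→d6:-→d7:-→d8:-→d9:-→d10:-→d11:-→d12:-→d13:-→d14:-→d15:-→d16:-→d17:-→d18:-→d19:-→d20:-→d21:-→d22:-→d23:-→d24:-→d25:-→d26:-→d27:-→d28:H3  best=H3
  add 224.237.159.0/24 -> H0 at depth 24
  add 163.242.168.26/32 -> H0 at depth 32
  add 33.199.23.51/32 -> H1 at depth 32
  add 224.237.159.0/24 -> H1 at depth 24
  ? 49.0.224.233  path d0:-→d1:-→d2:-→d3:-  best=no-route
  add 163.240.0.0/13 -> H2 at depth 13
  ? 163.242.168.26  path d0:-→d1:-→d2:-→d3:-→d4:-→d5:-→d6:-→d7:-→d8:-→d9:-→d10:-→d11:-→d12:-→d13:H2→d14:-→d15:-→d16:-→d17:-→d18:-→d19:-→d20:-→d21:-→d22:-→d23:-→d24:-→d25:-→d26:-→d27:-→d28:-→d29:-→d30:-→d31:-→d32:H0  best=H0
  add 224.0.0.0/4 -> H2 at depth 4
  del 163.240.0.0/13 (clear depth 13)
  del 224.237.159.192/28 (clear depth 28)
  del 224.237.159.0/24 (clear depth 24)
  add 163.0.0.0/8 -> H3 at depth 8
  del 163.242.168.26/32 (clear depth 32)
  del 33.199.23.51/32 (clear depth 32)
  add 160.0.0.0/5 -> H6 at depth 5
  ? 189.217.178.75  path d0:-→d1:-→d2:-→d3:-  best=no-route
  add 33.0.0.0/8 -> H6 at depth 8
  ? 224.0.2.191  path d0:-→d1:-→d2:-→d3:-→d4:H2→d5:-→d6:-→d7:-→d8:-  best=H2
  ? 33.81.204.128  path d0:-→d1:-→d2:-→d3:-→d4:-→d5:-→d6:-→d7:-→d8:H6  best=H6
  add 33.199.23.0/24 -> H1 at depth 24
  add 224.237.159.192/27 -> H4 at depth 27
  add 0.0.0.0/0 -> H2 at depth 0
  ? 224.237.159.193  path d0:H2→d1:-→d2:-→d3:-→d4:H2→d5:-→d6:-→d7:-→d8:-→d9:-→d10:-→d11:-→d12:-→d13:-→d14:-→d15:-→d16:-→d17:-→d18:-→d19:-→d20:-→d21:-→d22:-→d23:-→d24:-→d25:-→d26:-→d27:H4→d28:-  best=H4
  ? 160.0.6.251  path d0:H2→d1:-→d2:-→d3:-→d4:-→d5:H6→d6:-  best=H6
  add 0.0.0.0/0 -> H0 at depth 0
  add 224.237.159.201/32 -> H4 at depth 32
  del 224.237.159.201/32 (clear depth 32)
  add 224.237.159.192/27 -> H6 at depth 27
  del 160.0.0.0/5 (clear depth 5)
  add 33.199.16.0/20 -> H6 at depth 20
  ? 224.44.221.235  path d0:H0→d1:-→d2:-→d3:-→d4:H2→d5:-→d6:-→d7:-→d8:-  best=H2
  ? 163.0.77.184  path d0:H0→d1:-→d2:-→d3:-→d4:-→d5:-→d6:-→d7:-→d8:H3  best=H3
  ? 230.24.15.27  path d0:H0→d1:-→d2:-→d3:-→d4:H2→d5:-  best=H2

== LOOKUPS ==
["H3","no-route","H0","no-route","H2","H6","H4","H6","H2","H3","H2"]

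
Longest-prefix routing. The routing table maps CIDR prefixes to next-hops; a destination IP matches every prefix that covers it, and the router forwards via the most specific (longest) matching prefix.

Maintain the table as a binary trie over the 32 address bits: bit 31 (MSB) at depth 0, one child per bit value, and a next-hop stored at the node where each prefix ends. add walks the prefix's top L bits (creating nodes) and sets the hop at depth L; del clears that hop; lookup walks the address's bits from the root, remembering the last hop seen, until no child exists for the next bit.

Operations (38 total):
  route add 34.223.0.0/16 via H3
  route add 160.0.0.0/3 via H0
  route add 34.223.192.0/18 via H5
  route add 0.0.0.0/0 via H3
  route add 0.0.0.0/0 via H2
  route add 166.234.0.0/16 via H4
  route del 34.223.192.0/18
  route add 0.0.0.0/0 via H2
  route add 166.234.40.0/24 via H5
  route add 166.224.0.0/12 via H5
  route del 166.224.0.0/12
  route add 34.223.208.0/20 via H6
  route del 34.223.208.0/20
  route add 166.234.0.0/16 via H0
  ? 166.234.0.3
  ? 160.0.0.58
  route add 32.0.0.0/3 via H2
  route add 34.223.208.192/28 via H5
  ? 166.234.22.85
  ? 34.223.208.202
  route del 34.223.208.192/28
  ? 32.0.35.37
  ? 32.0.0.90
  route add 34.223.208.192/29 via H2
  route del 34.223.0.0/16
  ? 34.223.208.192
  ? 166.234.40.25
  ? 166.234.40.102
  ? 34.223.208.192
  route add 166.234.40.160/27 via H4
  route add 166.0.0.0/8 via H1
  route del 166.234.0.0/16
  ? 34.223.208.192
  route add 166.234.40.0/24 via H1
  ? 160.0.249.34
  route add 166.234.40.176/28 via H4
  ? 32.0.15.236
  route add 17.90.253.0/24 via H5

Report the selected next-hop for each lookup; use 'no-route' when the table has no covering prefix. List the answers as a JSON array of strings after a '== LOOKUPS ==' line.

Trace:
  + 34.223.0.0/16 (H3) depth=16
  + 160.0.0.0/3 (H0) depth=3
  + 34.223.192.0/18 (H5) depth=18
  + 0.0.0.0/0 (H3) depth=0
  + 0.0.0.0/0 (H2) depth=0
  + 166.234.0.0/16 (H4) depth=16
  del 34.223.192.0/18 (clear depth 18)
  + 0.0.0.0/0 (H2) depth=0
  + 166.234.40.0/24 (H5) depth=24
  + 166.224.0.0/12 (H5) depth=12
  del 166.224.0.0/12 (clear depth 12)
  + 34.223.208.0/20 (H6) depth=20
  del 34.223.208.0/20 (clear depth 20)
  + 166.234.0.0/16 (H0) depth=16
  Q 166.234.0.3: descend 101001101110101000 ; hops seen [H2,H0,H0] ; pick H0
  Q 160.0.0.58: descend 10100 ; hops seen [H2,H0] ; pick H0
  + 32.0.0.0/3 (H2) depth=3
  + 34.223.208.192/28 (H5) depth=28
  Q 166.234.22.85: descend 101001101110101000 ; hops seen [H2,H0,H0] ; pick H0
  Q 34.223.208.202: descend 0010001011011111110100001100 ; hops seen [H2,H2,H3,H5] ; pick H5
  del 34.223.208.192/28 (clear depth 28)
  Q 32.0.35.37: descend 001000 ; hops seen [H2,H2] ; pick H2
  Q 32.0.0.90: descend 001000 ; hops seen [H2,H2] ; pick H2
  + 34.223.208.192/29 (H2) depth=29
  del 34.223.0.0/16 (clear depth 16)
  Q 34.223.208.192: descend 00100010110111111101000011000 ; hops seen [H2,H2,H2] ; pick H2
  Q 166.234.40.25: descend 101001101110101000101000 ; hops seen [H2,H0,H0,H5] ; pick H5
  Q 166.234.40.102: descend 101001101110101000101000 ; hops seen [H2,H0,H0,H5] ; pick H5
  Q 34.223.208.192: descend 00100010110111111101000011000 ; hops seen [H2,H2,H2] ; pick H2
  + 166.234.40.160/27 (H4) depth=27
  + 166.0.0.0/8 (H1) depth=8
  del 166.234.0.0/16 (clear depth 16)
  Q 34.223.208.192: descend 00100010110111111101000011000 ; hops seen [H2,H2,H2] ; pick H2
  + 166.234.40.0/24 (H1) depth=24
  Q 160.0.249.34: descend 10100 ; hops seen [H2,H0] ; pick H0
  + 166.234.40.176/28 (H4) depth=28
  Q 32.0.15.236: descend 001000 ; hops seen [H2,H2] ; pick H2
  + 17.90.253.0/24 (H5) depth=24

== LOOKUPS ==
["H0","H0","H0","H5","H2","H2","H2","H5","H5","H2","H2","H0","H2"]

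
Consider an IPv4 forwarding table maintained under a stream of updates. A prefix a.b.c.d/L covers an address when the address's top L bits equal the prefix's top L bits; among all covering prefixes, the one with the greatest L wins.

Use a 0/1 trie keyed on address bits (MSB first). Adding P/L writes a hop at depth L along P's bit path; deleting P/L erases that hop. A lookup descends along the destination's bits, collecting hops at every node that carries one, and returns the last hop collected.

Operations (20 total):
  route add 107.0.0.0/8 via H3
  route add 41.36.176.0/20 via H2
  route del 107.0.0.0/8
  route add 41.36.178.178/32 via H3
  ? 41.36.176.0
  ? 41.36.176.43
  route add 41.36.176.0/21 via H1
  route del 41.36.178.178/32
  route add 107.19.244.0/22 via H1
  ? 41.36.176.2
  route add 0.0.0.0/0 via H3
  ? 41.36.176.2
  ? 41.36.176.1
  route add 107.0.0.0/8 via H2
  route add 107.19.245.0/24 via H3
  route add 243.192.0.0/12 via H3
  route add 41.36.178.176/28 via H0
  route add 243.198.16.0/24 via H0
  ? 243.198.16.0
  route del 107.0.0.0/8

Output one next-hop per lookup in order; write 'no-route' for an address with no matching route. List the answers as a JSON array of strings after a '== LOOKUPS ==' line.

Process each operation:
  add 107.0.0.0/8 -> H3 at depth 8
  add 41.36.176.0/20 -> H2 at depth 20
  - 107.0.0.0/8 clear@8
  add 41.36.178.178/32 -> H3 at depth 32
  ? 41.36.176.0  path d0:-→d1:-→d2:-→d3:-→d4:-→d5:-→d6:-→d7:-→d8:-→d9:-→d10:-→d11:-→d12:-→d13:-→d14:-→d15:-→d16:-→d17:-→d18:-→d19:-→d20:H2→d21:-→d22:-  best=H2
  ? 41.36.176.43  path d0:-→d1:-→d2:-→d3:-→d4:-→d5:-→d6:-→d7:-→d8:-→d9:-→d10:-→d11:-→d12:-→d13:-→d14:-→d15:-→d16:-→d17:-→d18:-→d19:-→d20:H2→d21:-→d22:-  best=H2
  add 41.36.176.0/21 -> H1 at depth 21
  - 41.36.178.178/32 clear@32
  add 107.19.244.0/22 -> H1 at depth 22
  ? 41.36.176.2  path d0:-→d1:-→d2:-→d3:-→d4:-→d5:-→d6:-→d7:-→d8:-→d9:-→d10:-→d11:-→d12:-→d13:-→d14:-→d15:-→d16:-→d17:-→d18:-→d19:-→d20:H2→d21:H1→d22:-  best=H1
  add 0.0.0.0/0 -> H3 at depth 0
  ? 41.36.176.2  path d0:H3→d1:-→d2:-→d3:-→d4:-→d5:-→d6:-→d7:-→d8:-→d9:-→d10:-→d11:-→d12:-→d13:-→d14:-→d15:-→d16:-→d17:-→d18:-→d19:-→d20:H2→d21:H1→d22:-  best=H1
  ? 41.36.176.1  path d0:H3→d1:-→d2:-→d3:-→d4:-→d5:-→d6:-→d7:-→d8:-→d9:-→d10:-→d11:-→d12:-→d13:-→d14:-→d15:-→d16:-→d17:-→d18:-→d19:-→d20:H2→d21:H1→d22:-  best=H1
  add 107.0.0.0/8 -> H2 at depth 8
  add 107.19.245.0/24 -> H3 at depth 24
  add 243.192.0.0/12 -> H3 at depth 12
  add 41.36.178.176/28 -> H0 at depth 28
  add 243.198.16.0/24 -> H0 at depth 24
  ? 243.198.16.0  path d0:H3→d1:-→d2:-→d3:-→d4:-→d5:-→d6:-→d7:-→d8:-→d9:-→d10:-→d11:-→d12:H3→d13:-→d14:-→d15:-→d16:-→d17:-→d18:-→d19:-→d20:-→d21:-→d22:-→d23:-→d24:H0  best=H0
  - 107.0.0.0/8 clear@8

== LOOKUPS ==
["H2","H2","H1","H1","H1","H0"]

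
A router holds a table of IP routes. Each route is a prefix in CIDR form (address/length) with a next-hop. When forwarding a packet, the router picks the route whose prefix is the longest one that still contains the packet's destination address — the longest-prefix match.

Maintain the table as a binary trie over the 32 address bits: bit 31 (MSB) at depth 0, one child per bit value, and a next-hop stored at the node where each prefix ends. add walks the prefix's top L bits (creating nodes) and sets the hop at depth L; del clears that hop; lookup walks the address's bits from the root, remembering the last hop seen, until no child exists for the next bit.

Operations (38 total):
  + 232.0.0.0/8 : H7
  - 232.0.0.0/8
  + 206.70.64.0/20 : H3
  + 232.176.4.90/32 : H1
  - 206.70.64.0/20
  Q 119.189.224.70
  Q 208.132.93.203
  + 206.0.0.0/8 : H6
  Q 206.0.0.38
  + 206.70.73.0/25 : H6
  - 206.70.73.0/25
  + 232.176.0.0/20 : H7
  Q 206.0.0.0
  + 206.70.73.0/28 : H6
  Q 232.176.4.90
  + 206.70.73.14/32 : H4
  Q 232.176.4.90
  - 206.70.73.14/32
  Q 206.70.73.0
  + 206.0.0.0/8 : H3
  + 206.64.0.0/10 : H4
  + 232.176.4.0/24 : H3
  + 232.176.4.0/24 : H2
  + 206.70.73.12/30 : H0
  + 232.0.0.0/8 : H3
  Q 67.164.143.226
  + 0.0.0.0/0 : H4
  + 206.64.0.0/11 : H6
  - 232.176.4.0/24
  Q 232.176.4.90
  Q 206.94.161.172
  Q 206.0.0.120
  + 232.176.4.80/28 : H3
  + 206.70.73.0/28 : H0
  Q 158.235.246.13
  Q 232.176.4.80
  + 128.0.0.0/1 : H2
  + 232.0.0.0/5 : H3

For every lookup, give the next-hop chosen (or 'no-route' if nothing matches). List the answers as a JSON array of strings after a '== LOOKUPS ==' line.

Process each operation:
  + 232.0.0.0/8 (H7) depth=8
  - 232.0.0.0/8 clear@8
  + 206.70.64.0/20 (H3) depth=20
  + 232.176.4.90/32 (H1) depth=32
  - 206.70.64.0/20 clear@20
  lookup 119.189.224.70: bits ε walk d0:- -> no-route
  lookup 208.132.93.203: bits 110 walk d0:-→d1:-→d2:-→d3:- -> no-route
  + 206.0.0.0/8 (H6) depth=8
  lookup 206.0.0.38: bits 110011100 walk d0:-→d1:-→d2:-→d3:-→d4:-→d5:-→d6:-→d7:-→d8:H6→d9:- -> H6
  + 206.70.73.0/25 (H6) depth=25
  - 206.70.73.0/25 clear@25
  + 232.176.0.0/20 (H7) depth=20
  lookup 206.0.0.0: bits 110011100 walk d0:-→d1:-→d2:-→d3:-→d4:-→d5:-→d6:-→d7:-→d8:H6→d9:- -> H6
  + 206.70.73.0/28 (H6) depth=28
  lookup 232.176.4.90: bits 11101000101100000000010001011010 walk d0:-→d1:-→d2:-→d3:-→d4:-→d5:-→d6:-→d7:-→d8:-→d9:-→d10:-→d11:-→d12:-→d13:-→d14:-→d15:-→d16:-→d17:-→d18:-→d19:-→d20:H7→d21:-→d22:-→d23:-→d24:-→d25:-→d26:-→d27:-→d28:-→d29:-→d30:-→d31:-→d32:H1 -> H1
  + 206.70.73.14/32 (H4) depth=32
  lookup 232.176.4.90: bits 11101000101100000000010001011010 walk d0:-→d1:-→d2:-→d3:-→d4:-→d5:-→d6:-→d7:-→d8:-→d9:-→d10:-→d11:-→d12:-→d13:-→d14:-→d15:-→d16:-→d17:-→d18:-→d19:-→d20:H7→d21:-→d22:-→d23:-→d24:-→d25:-→d26:-→d27:-→d28:-→d29:-→d30:-→d31:-→d32:H1 -> H1
  - 206.70.73.14/32 clear@32
  lookup 206.70.73.0: bits 1100111001000110010010010000 walk d0:-→d1:-→d2:-→d3:-→d4:-→d5:-→d6:-→d7:-→d8:H6→d9:-→d10:-→d11:-→d12:-→d13:-→d14:-→d15:-→d16:-→d17:-→d18:-→d19:-→d20:-→d21:-→d22:-→d23:-→d24:-→d25:-→d26:-→d27:-→d28:H6 -> H6
  + 206.0.0.0/8 (H3) depth=8
  + 206.64.0.0/10 (H4) depth=10
  + 232.176.4.0/24 (H3) depth=24
  + 232.176.4.0/24 (H2) depth=24
  + 206.70.73.12/30 (H0) depth=30
  + 232.0.0.0/8 (H3) depth=8
  lookup 67.164.143.226: bits ε walk d0:- -> no-route
  + 0.0.0.0/0 (H4) depth=0
  + 206.64.0.0/11 (H6) depth=11
  - 232.176.4.0/24 clear@24
  lookup 232.176.4.90: bits 11101000101100000000010001011010 walk d0:H4→d1:-→d2:-→d3:-→d4:-→d5:-→d6:-→d7:-→d8:H3→d9:-→d10:-→d11:-→d12:-→d13:-→d14:-→d15:-→d16:-→d17:-→d18:-→d19:-→d20:H7→d21:-→d22:-→d23:-→d24:-→d25:-→d26:-→d27:-→d28:-→d29:-→d30:-→d31:-→d32:H1 -> H1
  lookup 206.94.161.172: bits 11001110010 walk d0:H4→d1:-→d2:-→d3:-→d4:-→d5:-→d6:-→d7:-→d8:H3→d9:-→d10:H4→d11:H6 -> H6
  lookup 206.0.0.120: bits 110011100 walk d0:H4→d1:-→d2:-→d3:-→d4:-→d5:-→d6:-→d7:-→d8:H3→d9:- -> H3
  + 232.176.4.80/28 (H3) depth=28
  + 206.70.73.0/28 (H0) depth=28
  lookup 158.235.246.13: bits 1 walk d0:H4→d1:- -> H4
  lookup 232.176.4.80: bits 1110100010110000000001000101 walk d0:H4→d1:-→d2:-→d3:-→d4:-→d5:-→d6:-→d7:-→d8:H3→d9:-→d10:-→d11:-→d12:-→d13:-→d14:-→d15:-→d16:-→d17:-→d18:-→d19:-→d20:H7→d21:-→d22:-→d23:-→d24:-→d25:-→d26:-→d27:-→d28:H3 -> H3
  + 128.0.0.0/1 (H2) depth=1
  + 232.0.0.0/5 (H3) depth=5

== LOOKUPS ==
["no-route","no-route","H6","H6","H1","H1","H6","no-route","H1","H6","H3","H4","H3"]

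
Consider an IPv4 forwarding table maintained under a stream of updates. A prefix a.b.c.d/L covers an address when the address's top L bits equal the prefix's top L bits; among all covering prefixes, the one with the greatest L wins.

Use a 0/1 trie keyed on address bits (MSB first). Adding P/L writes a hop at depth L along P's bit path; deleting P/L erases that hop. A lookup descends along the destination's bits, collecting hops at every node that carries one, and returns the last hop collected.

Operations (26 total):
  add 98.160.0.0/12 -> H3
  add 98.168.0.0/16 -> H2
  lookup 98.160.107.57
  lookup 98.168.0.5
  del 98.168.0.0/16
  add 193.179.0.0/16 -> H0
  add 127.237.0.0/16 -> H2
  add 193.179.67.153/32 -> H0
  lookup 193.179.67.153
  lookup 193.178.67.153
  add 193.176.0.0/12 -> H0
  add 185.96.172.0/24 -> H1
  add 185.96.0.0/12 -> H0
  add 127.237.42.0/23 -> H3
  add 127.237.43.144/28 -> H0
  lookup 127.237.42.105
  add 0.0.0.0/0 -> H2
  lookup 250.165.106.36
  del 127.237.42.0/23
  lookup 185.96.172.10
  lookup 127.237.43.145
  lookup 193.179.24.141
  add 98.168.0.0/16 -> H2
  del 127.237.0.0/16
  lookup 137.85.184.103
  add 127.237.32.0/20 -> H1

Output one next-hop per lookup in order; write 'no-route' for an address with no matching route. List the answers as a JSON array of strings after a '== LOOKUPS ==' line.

Process each operation:
  add 98.160.0.0/12 -> H3 at depth 12
  add 98.168.0.0/16 -> H2 at depth 16
  Q 98.160.107.57: descend 011000101010 ; hops seen [H3] ; pick H3
  Q 98.168.0.5: descend 0110001010101000 ; hops seen [H3,H2] ; pick H2
  del 98.168.0.0/16 (clear depth 16)
  add 193.179.0.0/16 -> H0 at depth 16
  add 127.237.0.0/16 -> H2 at depth 16
  add 193.179.67.153/32 -> H0 at depth 32
  Q 193.179.67.153: descend 11000001101100110100001110011001 ; hops seen [H0,H0] ; pick H0
  Q 193.178.67.153: descend 110000011011001 ; hops seen [∅] ; pick no-route
  add 193.176.0.0/12 -> H0 at depth 12
  add 185.96.172.0/24 -> H1 at depth 24
  add 185.96.0.0/12 -> H0 at depth 12
  add 127.237.42.0/23 -> H3 at depth 23
  add 127.237.43.144/28 -> H0 at depth 28
  Q 127.237.42.105: descend 01111111111011010010101 ; hops seen [H2,H3] ; pick H3
  add 0.0.0.0/0 -> H2 at depth 0
  Q 250.165.106.36: descend 11 ; hops seen [H2] ; pick H2
  del 127.237.42.0/23 (clear depth 23)
  Q 185.96.172.10: descend 101110010110000010101100 ; hops seen [H2,H0,H1] ; pick H1
  Q 127.237.43.145: descend 0111111111101101001010111001 ; hops seen [H2,H2,H0] ; pick H0
  Q 193.179.24.141: descend 11000001101100110 ; hops seen [H2,H0,H0] ; pick H0
  add 98.168.0.0/16 -> H2 at depth 16
  del 127.237.0.0/16 (clear depth 16)
  Q 137.85.184.103: descend 10 ; hops seen [H2] ; pick H2
  add 127.237.32.0/20 -> H1 at depth 20

== LOOKUPS ==
["H3","H2","H0","no-route","H3","H2","H1","H0","H0","H2"]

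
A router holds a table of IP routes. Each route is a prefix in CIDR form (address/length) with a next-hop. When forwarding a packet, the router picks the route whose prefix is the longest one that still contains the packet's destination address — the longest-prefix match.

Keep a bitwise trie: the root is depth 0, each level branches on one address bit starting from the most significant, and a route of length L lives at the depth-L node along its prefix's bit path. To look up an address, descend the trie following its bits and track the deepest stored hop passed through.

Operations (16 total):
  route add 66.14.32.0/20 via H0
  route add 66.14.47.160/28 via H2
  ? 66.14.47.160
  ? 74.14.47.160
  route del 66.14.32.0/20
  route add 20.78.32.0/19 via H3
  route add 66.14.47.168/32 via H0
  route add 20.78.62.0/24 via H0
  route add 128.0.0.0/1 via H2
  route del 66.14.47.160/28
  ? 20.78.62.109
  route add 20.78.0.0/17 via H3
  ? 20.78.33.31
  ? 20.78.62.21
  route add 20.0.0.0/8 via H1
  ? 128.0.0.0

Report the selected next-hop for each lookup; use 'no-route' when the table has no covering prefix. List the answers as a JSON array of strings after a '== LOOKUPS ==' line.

Trace:
  add 66.14.32.0/20 -> H0 at depth 20
  add 66.14.47.160/28 -> H2 at depth 28
  lookup 66.14.47.160: bits 0100001000001110001011111010 walk d0:-→d1:-→d2:-→d3:-→d4:-→d5:-→d6:-→d7:-→d8:-→d9:-→d10:-→d11:-→d12:-→d13:-→d14:-→d15:-→d16:-→d17:-→d18:-→d19:-→d20:H0→d21:-→d22:-→d23:-→d24:-→d25:-→d26:-→d27:-→d28:H2 -> H2
  lookup 74.14.47.160: bits 0100 walk d0:-→d1:-→d2:-→d3:-→d4:- -> no-route
  del 66.14.32.0/20 (clear depth 20)
  add 20.78.32.0/19 -> H3 at depth 19
  add 66.14.47.168/32 -> H0 at depth 32
  add 20.78.62.0/24 -> H0 at depth 24
  add 128.0.0.0/1 -> H2 at depth 1
  del 66.14.47.160/28 (clear depth 28)
  lookup 20.78.62.109: bits 000101000100111000111110 walk d0:-→d1:-→d2:-→d3:-→d4:-→d5:-→d6:-→d7:-→d8:-→d9:-→d10:-→d11:-→d12:-→d13:-→d14:-→d15:-→d16:-→d17:-→d18:-→d19:H3→d20:-→d21:-→d22:-→d23:-→d24:H0 -> H0
  add 20.78.0.0/17 -> H3 at depth 17
  lookup 20.78.33.31: bits 0001010001001110001 walk d0:-→d1:-→d2:-→d3:-→d4:-→d5:-→d6:-→d7:-→d8:-→d9:-→d10:-→d11:-→d12:-→d13:-→d14:-→d15:-→d16:-→d17:H3→d18:-→d19:H3 -> H3
  lookup 20.78.62.21: bits 000101000100111000111110 walk d0:-→d1:-→d2:-→d3:-→d4:-→d5:-→d6:-→d7:-→d8:-→d9:-→d10:-→d11:-→d12:-→d13:-→d14:-→d15:-→d16:-→d17:H3→d18:-→d19:H3→d20:-→d21:-→d22:-→d23:-→d24:H0 -> H0
  add 20.0.0.0/8 -> H1 at depth 8
  lookup 128.0.0.0: bits 1 walk d0:-→d1:H2 -> H2

== LOOKUPS ==
["H2","no-route","H0","H3","H0","H2"]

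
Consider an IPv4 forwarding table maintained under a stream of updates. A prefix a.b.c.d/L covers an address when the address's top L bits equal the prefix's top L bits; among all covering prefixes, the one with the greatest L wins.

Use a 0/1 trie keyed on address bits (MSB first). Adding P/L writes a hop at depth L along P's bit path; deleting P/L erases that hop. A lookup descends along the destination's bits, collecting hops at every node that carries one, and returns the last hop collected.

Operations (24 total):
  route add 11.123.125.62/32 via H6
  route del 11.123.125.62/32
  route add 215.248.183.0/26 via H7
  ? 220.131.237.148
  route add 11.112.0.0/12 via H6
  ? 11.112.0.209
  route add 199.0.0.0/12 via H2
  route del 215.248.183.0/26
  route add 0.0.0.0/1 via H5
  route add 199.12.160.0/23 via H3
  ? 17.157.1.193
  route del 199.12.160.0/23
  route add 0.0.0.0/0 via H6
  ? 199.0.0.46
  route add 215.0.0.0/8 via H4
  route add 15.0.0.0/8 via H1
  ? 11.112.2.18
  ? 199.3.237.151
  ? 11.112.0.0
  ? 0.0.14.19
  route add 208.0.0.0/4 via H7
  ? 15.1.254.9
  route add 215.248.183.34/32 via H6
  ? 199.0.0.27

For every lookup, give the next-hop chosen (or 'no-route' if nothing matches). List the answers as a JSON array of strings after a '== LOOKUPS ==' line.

Trace:
  + 11.123.125.62/32 (H6) depth=32
  - 11.123.125.62/32 clear@32
  + 215.248.183.0/26 (H7) depth=26
  ? 220.131.237.148  path d0:-→d1:-→d2:-→d3:-→d4:-  best=no-route
  + 11.112.0.0/12 (H6) depth=12
  ? 11.112.0.209  path d0:-→d1:-→d2:-→d3:-→d4:-→d5:-→d6:-→d7:-→d8:-→d9:-→d10:-→d11:-→d12:H6  best=H6
  + 199.0.0.0/12 (H2) depth=12
  - 215.248.183.0/26 clear@26
  + 0.0.0.0/1 (H5) depth=1
  + 199.12.160.0/23 (H3) depth=23
  ? 17.157.1.193  path d0:-→d1:H5→d2:-→d3:-  best=H5
  - 199.12.160.0/23 clear@23
  + 0.0.0.0/0 (H6) depth=0
  ? 199.0.0.46  path d0:H6→d1:-→d2:-→d3:-→d4:-→d5:-→d6:-→d7:-→d8:-→d9:-→d10:-→d11:-→d12:H2  best=H2
  + 215.0.0.0/8 (H4) depth=8
  + 15.0.0.0/8 (H1) depth=8
  ? 11.112.2.18  path d0:H6→d1:H5→d2:-→d3:-→d4:-→d5:-→d6:-→d7:-→d8:-→d9:-→d10:-→d11:-→d12:H6  best=H6
  ? 199.3.237.151  path d0:H6→d1:-→d2:-→d3:-→d4:-→d5:-→d6:-→d7:-→d8:-→d9:-→d10:-→d11:-→d12:H2  best=H2
  ? 11.112.0.0  path d0:H6→d1:H5→d2:-→d3:-→d4:-→d5:-→d6:-→d7:-→d8:-→d9:-→d10:-→d11:-→d12:H6  best=H6
  ? 0.0.14.19  path d0:H6→d1:H5→d2:-→d3:-→d4:-  best=H5
  + 208.0.0.0/4 (H7) depth=4
  ? 15.1.254.9  path d0:H6→d1:H5→d2:-→d3:-→d4:-→d5:-→d6:-→d7:-→d8:H1  best=H1
  + 215.248.183.34/32 (H6) depth=32
  ? 199.0.0.27  path d0:H6→d1:-→d2:-→d3:-→d4:-→d5:-→d6:-→d7:-→d8:-→d9:-→d10:-→d11:-→d12:H2  best=H2

== LOOKUPS ==
["no-route","H6","H5","H2","H6","H2","H6","H5","H1","H2"]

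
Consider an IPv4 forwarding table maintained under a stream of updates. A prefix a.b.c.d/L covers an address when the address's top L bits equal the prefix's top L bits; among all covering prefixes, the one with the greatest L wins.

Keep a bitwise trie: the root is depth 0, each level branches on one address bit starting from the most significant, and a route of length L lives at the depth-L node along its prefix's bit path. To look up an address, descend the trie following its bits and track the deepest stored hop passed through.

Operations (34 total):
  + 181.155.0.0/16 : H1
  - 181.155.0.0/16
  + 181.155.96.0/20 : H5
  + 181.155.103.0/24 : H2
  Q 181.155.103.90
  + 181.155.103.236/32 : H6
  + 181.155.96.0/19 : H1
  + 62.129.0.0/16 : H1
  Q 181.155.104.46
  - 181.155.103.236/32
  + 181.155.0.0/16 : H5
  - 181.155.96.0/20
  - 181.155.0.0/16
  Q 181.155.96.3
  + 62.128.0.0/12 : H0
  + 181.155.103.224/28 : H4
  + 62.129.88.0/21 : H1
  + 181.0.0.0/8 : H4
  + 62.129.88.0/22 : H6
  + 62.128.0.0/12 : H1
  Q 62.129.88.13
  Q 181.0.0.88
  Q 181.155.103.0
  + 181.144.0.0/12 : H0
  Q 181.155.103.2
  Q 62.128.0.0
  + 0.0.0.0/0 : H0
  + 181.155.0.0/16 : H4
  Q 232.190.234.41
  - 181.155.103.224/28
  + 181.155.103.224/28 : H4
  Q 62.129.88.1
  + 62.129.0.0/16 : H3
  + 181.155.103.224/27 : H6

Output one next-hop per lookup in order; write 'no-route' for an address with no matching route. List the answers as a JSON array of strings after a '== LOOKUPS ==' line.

Trace:
  add 181.155.0.0/16 -> H1 at depth 16
  del 181.155.0.0/16 (clear depth 16)
  add 181.155.96.0/20 -> H5 at depth 20
  add 181.155.103.0/24 -> H2 at depth 24
  lookup 181.155.103.90: bits 101101011001101101100111 walk d0:-→d1:-→d2:-→d3:-→d4:-→d5:-→d6:-→d7:-→d8:-→d9:-→d10:-→d11:-→d12:-→d13:-→d14:-→d15:-→d16:-→d17:-→d18:-→d19:-→d20:H5→d21:-→d22:-→d23:-→d24:H2 -> H2
  add 181.155.103.236/32 -> H6 at depth 32
  add 181.155.96.0/19 -> H1 at depth 19
  add 62.129.0.0/16 -> H1 at depth 16
  lookup 181.155.104.46: bits 10110101100110110110 walk d0:-→d1:-→d2:-→d3:-→d4:-→d5:-→d6:-→d7:-→d8:-→d9:-→d10:-→d11:-→d12:-→d13:-→d14:-→d15:-→d16:-→d17:-→d18:-→d19:H1→d20:H5 -> H5
  del 181.155.103.236/32 (clear depth 32)
  add 181.155.0.0/16 -> H5 at depth 16
  del 181.155.96.0/20 (clear depth 20)
  del 181.155.0.0/16 (clear depth 16)
  lookup 181.155.96.3: bits 101101011001101101100 walk d0:-→d1:-→d2:-→d3:-→d4:-→d5:-→d6:-→d7:-→d8:-→d9:-→d10:-→d11:-→d12:-→d13:-→d14:-→d15:-→d16:-→d17:-→d18:-→d19:H1→d20:-→d21:- -> H1
  add 62.128.0.0/12 -> H0 at depth 12
  add 181.155.103.224/28 -> H4 at depth 28
  add 62.129.88.0/21 -> H1 at depth 21
  add 181.0.0.0/8 -> H4 at depth 8
  add 62.129.88.0/22 -> H6 at depth 22
  add 62.128.0.0/12 -> H1 at depth 12
  lookup 62.129.88.13: bits 0011111010000001010110 walk d0:-→d1:-→d2:-→d3:-→d4:-→d5:-→d6:-→d7:-→d8:-→d9:-→d10:-→d11:-→d12:H1→d13:-→d14:-→d15:-→d16:H1→d17:-→d18:-→d19:-→d20:-→d21:H1→d22:H6 -> H6
  lookup 181.0.0.88: bits 10110101 walk d0:-→d1:-→d2:-→d3:-→d4:-→d5:-→d6:-→d7:-→d8:H4 -> H4
  lookup 181.155.103.0: bits 101101011001101101100111 walk d0:-→d1:-→d2:-→d3:-→d4:-→d5:-→d6:-→d7:-→d8:H4→d9:-→d10:-→d11:-→d12:-→d13:-→d14:-→d15:-→d16:-→d17:-→d18:-→d19:H1→d20:-→d21:-→d22:-→d23:-→d24:H2 -> H2
  add 181.144.0.0/12 -> H0 at depth 12
  lookup 181.155.103.2: bits 101101011001101101100111 walk d0:-→d1:-→d2:-→d3:-→d4:-→d5:-→d6:-→d7:-→d8:H4→d9:-→d10:-→d11:-→d12:H0→d13:-→d14:-→d15:-→d16:-→d17:-→d18:-→d19:H1→d20:-→d21:-→d22:-→d23:-→d24:H2 -> H2
  lookup 62.128.0.0: bits 001111101000000 walk d0:-→d1:-→d2:-→d3:-→d4:-→d5:-→d6:-→d7:-→d8:-→d9:-→d10:-→d11:-→d12:H1→d13:-→d14:-→d15:- -> H1
  add 0.0.0.0/0 -> H0 at depth 0
  add 181.155.0.0/16 -> H4 at depth 16
  lookup 232.190.234.41: bits 1 walk d0:H0→d1:- -> H0
  del 181.155.103.224/28 (clear depth 28)
  add 181.155.103.224/28 -> H4 at depth 28
  lookup 62.129.88.1: bits 0011111010000001010110 walk d0:H0→d1:-→d2:-→d3:-→d4:-→d5:-→d6:-→d7:-→d8:-→d9:-→d10:-→d11:-→d12:H1→d13:-→d14:-→d15:-→d16:H1→d17:-→d18:-→d19:-→d20:-→d21:H1→d22:H6 -> H6
  add 62.129.0.0/16 -> H3 at depth 16
  add 181.155.103.224/27 -> H6 at depth 27

== LOOKUPS ==
["H2","H5","H1","H6","H4","H2","H2","H1","H0","H6"]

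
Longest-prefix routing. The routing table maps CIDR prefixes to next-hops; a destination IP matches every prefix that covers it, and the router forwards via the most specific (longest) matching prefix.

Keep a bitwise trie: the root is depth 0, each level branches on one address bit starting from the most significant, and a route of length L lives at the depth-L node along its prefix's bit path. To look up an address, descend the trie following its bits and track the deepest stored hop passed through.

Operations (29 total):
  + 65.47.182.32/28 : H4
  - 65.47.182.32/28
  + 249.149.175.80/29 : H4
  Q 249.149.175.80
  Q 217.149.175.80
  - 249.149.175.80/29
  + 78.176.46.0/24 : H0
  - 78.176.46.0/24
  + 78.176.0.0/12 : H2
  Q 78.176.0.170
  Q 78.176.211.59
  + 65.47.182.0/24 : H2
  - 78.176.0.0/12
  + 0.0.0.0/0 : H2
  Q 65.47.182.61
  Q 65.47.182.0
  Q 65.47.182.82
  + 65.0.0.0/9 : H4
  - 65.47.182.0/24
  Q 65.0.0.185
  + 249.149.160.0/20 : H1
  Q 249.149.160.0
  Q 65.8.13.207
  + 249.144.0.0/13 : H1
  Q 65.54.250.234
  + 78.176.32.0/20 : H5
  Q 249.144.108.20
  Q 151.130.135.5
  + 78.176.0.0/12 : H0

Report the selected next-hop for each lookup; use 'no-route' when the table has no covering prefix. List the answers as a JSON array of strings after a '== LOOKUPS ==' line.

Trace:
  + 65.47.182.32/28 (H4) depth=28
  del 65.47.182.32/28 (clear depth 28)
  + 249.149.175.80/29 (H4) depth=29
  ? 249.149.175.80  path d0:-→d1:-→d2:-→d3:-→d4:-→d5:-→d6:-→d7:-→d8:-→d9:-→d10:-→d11:-→d12:-→d13:-→d14:-→d15:-→d16:-→d17:-→d18:-→d19:-→d20:-→d21:-→d22:-→d23:-→d24:-→d25:-→d26:-→d27:-→d28:-→d29:H4  best=H4
  ? 217.149.175.80  path d0:-→d1:-→d2:-  best=no-route
  del 249.149.175.80/29 (clear depth 29)
  + 78.176.46.0/24 (H0) depth=24
  del 78.176.46.0/24 (clear depth 24)
  + 78.176.0.0/12 (H2) depth=12
  ? 78.176.0.170  path d0:-→d1:-→d2:-→d3:-→d4:-→d5:-→d6:-→d7:-→d8:-→d9:-→d10:-→d11:-→d12:H2→d13:-→d14:-→d15:-→d16:-→d17:-→d18:-  best=H2
  ? 78.176.211.59  path d0:-→d1:-→d2:-→d3:-→d4:-→d5:-→d6:-→d7:-→d8:-→d9:-→d10:-→d11:-→d12:H2→d13:-→d14:-→d15:-→d16:-  best=H2
  + 65.47.182.0/24 (H2) depth=24
  del 78.176.0.0/12 (clear depth 12)
  + 0.0.0.0/0 (H2) depth=0
  ? 65.47.182.61  path d0:H2→d1:-→d2:-→d3:-→d4:-→d5:-→d6:-→d7:-→d8:-→d9:-→d10:-→d11:-→d12:-→d13:-→d14:-→d15:-→d16:-→d17:-→d18:-→d19:-→d20:-→d21:-→d22:-→d23:-→d24:H2→d25:-→d26:-→d27:-  best=H2
  ? 65.47.182.0  path d0:H2→d1:-→d2:-→d3:-→d4:-→d5:-→d6:-→d7:-→d8:-→d9:-→d10:-→d11:-→d12:-→d13:-→d14:-→d15:-→d16:-→d17:-→d18:-→d19:-→d20:-→d21:-→d22:-→d23:-→d24:H2→d25:-→d26:-  best=H2
  ? 65.47.182.82  path d0:H2→d1:-→d2:-→d3:-→d4:-→d5:-→d6:-→d7:-→d8:-→d9:-→d10:-→d11:-→d12:-→d13:-→d14:-→d15:-→d16:-→d17:-→d18:-→d19:-→d20:-→d21:-→d22:-→d23:-→d24:H2→d25:-  best=H2
  + 65.0.0.0/9 (H4) depth=9
  del 65.47.182.0/24 (clear depth 24)
  ? 65.0.0.185  path d0:H2→d1:-→d2:-→d3:-→d4:-→d5:-→d6:-→d7:-→d8:-→d9:H4→d10:-  best=H4
  + 249.149.160.0/20 (H1) depth=20
  ? 249.149.160.0  path d0:H2→d1:-→d2:-→d3:-→d4:-→d5:-→d6:-→d7:-→d8:-→d9:-→d10:-→d11:-→d12:-→d13:-→d14:-→d15:-→d16:-→d17:-→d18:-→d19:-→d20:H1  best=H1
  ? 65.8.13.207  path d0:H2→d1:-→d2:-→d3:-→d4:-→d5:-→d6:-→d7:-→d8:-→d9:H4→d10:-  best=H4
  + 249.144.0.0/13 (H1) depth=13
  ? 65.54.250.234  path d0:H2→d1:-→d2:-→d3:-→d4:-→d5:-→d6:-→d7:-→d8:-→d9:H4→d10:-→d11:-  best=H4
  + 78.176.32.0/20 (H5) depth=20
  ? 249.144.108.20  path d0:H2→d1:-→d2:-→d3:-→d4:-→d5:-→d6:-→d7:-→d8:-→d9:-→d10:-→d11:-→d12:-→d13:H1  best=H1
  ? 151.130.135.5  path d0:H2→d1:-  best=H2
  + 78.176.0.0/12 (H0) depth=12

== LOOKUPS ==
["H4","no-route","H2","H2","H2","H2","H2","H4","H1","H4","H4","H1","H2"]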